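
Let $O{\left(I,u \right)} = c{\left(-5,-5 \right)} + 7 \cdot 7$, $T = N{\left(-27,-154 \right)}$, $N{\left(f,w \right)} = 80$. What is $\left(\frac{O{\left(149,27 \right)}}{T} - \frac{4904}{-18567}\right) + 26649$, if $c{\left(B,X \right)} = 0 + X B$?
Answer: $\frac{19792562459}{742680} \approx 26650.0$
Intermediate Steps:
$c{\left(B,X \right)} = B X$ ($c{\left(B,X \right)} = 0 + B X = B X$)
$T = 80$
$O{\left(I,u \right)} = 74$ ($O{\left(I,u \right)} = \left(-5\right) \left(-5\right) + 7 \cdot 7 = 25 + 49 = 74$)
$\left(\frac{O{\left(149,27 \right)}}{T} - \frac{4904}{-18567}\right) + 26649 = \left(\frac{74}{80} - \frac{4904}{-18567}\right) + 26649 = \left(74 \cdot \frac{1}{80} - - \frac{4904}{18567}\right) + 26649 = \left(\frac{37}{40} + \frac{4904}{18567}\right) + 26649 = \frac{883139}{742680} + 26649 = \frac{19792562459}{742680}$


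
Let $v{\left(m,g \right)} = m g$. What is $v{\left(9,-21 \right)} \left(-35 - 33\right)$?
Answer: $12852$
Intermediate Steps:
$v{\left(m,g \right)} = g m$
$v{\left(9,-21 \right)} \left(-35 - 33\right) = \left(-21\right) 9 \left(-35 - 33\right) = \left(-189\right) \left(-68\right) = 12852$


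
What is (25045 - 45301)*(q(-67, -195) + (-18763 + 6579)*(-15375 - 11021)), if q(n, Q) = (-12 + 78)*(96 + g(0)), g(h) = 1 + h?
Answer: -6514638828096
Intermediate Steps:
q(n, Q) = 6402 (q(n, Q) = (-12 + 78)*(96 + (1 + 0)) = 66*(96 + 1) = 66*97 = 6402)
(25045 - 45301)*(q(-67, -195) + (-18763 + 6579)*(-15375 - 11021)) = (25045 - 45301)*(6402 + (-18763 + 6579)*(-15375 - 11021)) = -20256*(6402 - 12184*(-26396)) = -20256*(6402 + 321608864) = -20256*321615266 = -6514638828096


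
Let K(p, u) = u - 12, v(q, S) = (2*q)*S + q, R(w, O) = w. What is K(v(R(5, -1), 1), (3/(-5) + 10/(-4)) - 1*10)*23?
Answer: -5773/10 ≈ -577.30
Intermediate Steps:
v(q, S) = q + 2*S*q (v(q, S) = 2*S*q + q = q + 2*S*q)
K(p, u) = -12 + u
K(v(R(5, -1), 1), (3/(-5) + 10/(-4)) - 1*10)*23 = (-12 + ((3/(-5) + 10/(-4)) - 1*10))*23 = (-12 + ((3*(-⅕) + 10*(-¼)) - 10))*23 = (-12 + ((-⅗ - 5/2) - 10))*23 = (-12 + (-31/10 - 10))*23 = (-12 - 131/10)*23 = -251/10*23 = -5773/10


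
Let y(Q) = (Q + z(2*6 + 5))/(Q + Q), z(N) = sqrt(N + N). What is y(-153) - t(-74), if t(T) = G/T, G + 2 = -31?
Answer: 2/37 - sqrt(34)/306 ≈ 0.034999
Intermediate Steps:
z(N) = sqrt(2)*sqrt(N) (z(N) = sqrt(2*N) = sqrt(2)*sqrt(N))
G = -33 (G = -2 - 31 = -33)
y(Q) = (Q + sqrt(34))/(2*Q) (y(Q) = (Q + sqrt(2)*sqrt(2*6 + 5))/(Q + Q) = (Q + sqrt(2)*sqrt(12 + 5))/((2*Q)) = (Q + sqrt(2)*sqrt(17))*(1/(2*Q)) = (Q + sqrt(34))*(1/(2*Q)) = (Q + sqrt(34))/(2*Q))
t(T) = -33/T
y(-153) - t(-74) = (1/2)*(-153 + sqrt(34))/(-153) - (-33)/(-74) = (1/2)*(-1/153)*(-153 + sqrt(34)) - (-33)*(-1)/74 = (1/2 - sqrt(34)/306) - 1*33/74 = (1/2 - sqrt(34)/306) - 33/74 = 2/37 - sqrt(34)/306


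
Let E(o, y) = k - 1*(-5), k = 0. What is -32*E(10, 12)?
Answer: -160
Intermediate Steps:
E(o, y) = 5 (E(o, y) = 0 - 1*(-5) = 0 + 5 = 5)
-32*E(10, 12) = -32*5 = -160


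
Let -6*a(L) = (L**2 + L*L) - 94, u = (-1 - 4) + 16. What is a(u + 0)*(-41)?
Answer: 3034/3 ≈ 1011.3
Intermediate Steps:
u = 11 (u = -5 + 16 = 11)
a(L) = 47/3 - L**2/3 (a(L) = -((L**2 + L*L) - 94)/6 = -((L**2 + L**2) - 94)/6 = -(2*L**2 - 94)/6 = -(-94 + 2*L**2)/6 = 47/3 - L**2/3)
a(u + 0)*(-41) = (47/3 - (11 + 0)**2/3)*(-41) = (47/3 - 1/3*11**2)*(-41) = (47/3 - 1/3*121)*(-41) = (47/3 - 121/3)*(-41) = -74/3*(-41) = 3034/3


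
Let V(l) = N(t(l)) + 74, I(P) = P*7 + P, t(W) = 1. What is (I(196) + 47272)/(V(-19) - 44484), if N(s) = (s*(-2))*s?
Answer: -4070/3701 ≈ -1.0997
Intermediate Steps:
I(P) = 8*P (I(P) = 7*P + P = 8*P)
N(s) = -2*s² (N(s) = (-2*s)*s = -2*s²)
V(l) = 72 (V(l) = -2*1² + 74 = -2*1 + 74 = -2 + 74 = 72)
(I(196) + 47272)/(V(-19) - 44484) = (8*196 + 47272)/(72 - 44484) = (1568 + 47272)/(-44412) = 48840*(-1/44412) = -4070/3701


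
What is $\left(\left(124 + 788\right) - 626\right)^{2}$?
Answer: $81796$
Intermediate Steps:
$\left(\left(124 + 788\right) - 626\right)^{2} = \left(912 - 626\right)^{2} = 286^{2} = 81796$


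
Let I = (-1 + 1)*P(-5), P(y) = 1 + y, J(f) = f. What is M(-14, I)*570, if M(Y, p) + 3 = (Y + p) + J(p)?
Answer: -9690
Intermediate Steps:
I = 0 (I = (-1 + 1)*(1 - 5) = 0*(-4) = 0)
M(Y, p) = -3 + Y + 2*p (M(Y, p) = -3 + ((Y + p) + p) = -3 + (Y + 2*p) = -3 + Y + 2*p)
M(-14, I)*570 = (-3 - 14 + 2*0)*570 = (-3 - 14 + 0)*570 = -17*570 = -9690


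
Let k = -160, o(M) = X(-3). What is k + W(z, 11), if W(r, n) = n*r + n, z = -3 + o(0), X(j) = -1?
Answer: -193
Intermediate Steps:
o(M) = -1
z = -4 (z = -3 - 1 = -4)
W(r, n) = n + n*r
k + W(z, 11) = -160 + 11*(1 - 4) = -160 + 11*(-3) = -160 - 33 = -193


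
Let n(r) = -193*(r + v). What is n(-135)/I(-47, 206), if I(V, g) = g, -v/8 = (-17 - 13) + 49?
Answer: 55391/206 ≈ 268.89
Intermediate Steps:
v = -152 (v = -8*((-17 - 13) + 49) = -8*(-30 + 49) = -8*19 = -152)
n(r) = 29336 - 193*r (n(r) = -193*(r - 152) = -193*(-152 + r) = 29336 - 193*r)
n(-135)/I(-47, 206) = (29336 - 193*(-135))/206 = (29336 + 26055)*(1/206) = 55391*(1/206) = 55391/206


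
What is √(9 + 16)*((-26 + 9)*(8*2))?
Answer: -1360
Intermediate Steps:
√(9 + 16)*((-26 + 9)*(8*2)) = √25*(-17*16) = 5*(-272) = -1360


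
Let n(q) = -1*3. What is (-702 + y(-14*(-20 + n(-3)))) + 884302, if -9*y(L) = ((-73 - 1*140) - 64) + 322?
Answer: 883595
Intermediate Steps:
n(q) = -3
y(L) = -5 (y(L) = -(((-73 - 1*140) - 64) + 322)/9 = -(((-73 - 140) - 64) + 322)/9 = -((-213 - 64) + 322)/9 = -(-277 + 322)/9 = -⅑*45 = -5)
(-702 + y(-14*(-20 + n(-3)))) + 884302 = (-702 - 5) + 884302 = -707 + 884302 = 883595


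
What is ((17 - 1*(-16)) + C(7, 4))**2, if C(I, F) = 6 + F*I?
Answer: 4489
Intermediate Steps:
((17 - 1*(-16)) + C(7, 4))**2 = ((17 - 1*(-16)) + (6 + 4*7))**2 = ((17 + 16) + (6 + 28))**2 = (33 + 34)**2 = 67**2 = 4489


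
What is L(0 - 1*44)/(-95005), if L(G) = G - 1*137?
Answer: 181/95005 ≈ 0.0019052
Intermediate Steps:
L(G) = -137 + G (L(G) = G - 137 = -137 + G)
L(0 - 1*44)/(-95005) = (-137 + (0 - 1*44))/(-95005) = (-137 + (0 - 44))*(-1/95005) = (-137 - 44)*(-1/95005) = -181*(-1/95005) = 181/95005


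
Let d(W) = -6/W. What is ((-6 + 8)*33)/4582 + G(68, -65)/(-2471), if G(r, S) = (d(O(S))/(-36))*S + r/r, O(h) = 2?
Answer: 1099939/67932732 ≈ 0.016192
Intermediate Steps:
G(r, S) = 1 + S/12 (G(r, S) = (-6/2/(-36))*S + r/r = (-6*1/2*(-1/36))*S + 1 = (-3*(-1/36))*S + 1 = S/12 + 1 = 1 + S/12)
((-6 + 8)*33)/4582 + G(68, -65)/(-2471) = ((-6 + 8)*33)/4582 + (1 + (1/12)*(-65))/(-2471) = (2*33)*(1/4582) + (1 - 65/12)*(-1/2471) = 66*(1/4582) - 53/12*(-1/2471) = 33/2291 + 53/29652 = 1099939/67932732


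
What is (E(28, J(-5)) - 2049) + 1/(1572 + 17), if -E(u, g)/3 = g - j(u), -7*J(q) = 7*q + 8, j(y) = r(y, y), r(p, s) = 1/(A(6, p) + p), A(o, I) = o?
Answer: -111319631/54026 ≈ -2060.5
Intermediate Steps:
r(p, s) = 1/(6 + p)
j(y) = 1/(6 + y)
J(q) = -8/7 - q (J(q) = -(7*q + 8)/7 = -(8 + 7*q)/7 = -8/7 - q)
E(u, g) = -3*g + 3/(6 + u) (E(u, g) = -3*(g - 1/(6 + u)) = -3*g + 3/(6 + u))
(E(28, J(-5)) - 2049) + 1/(1572 + 17) = (3*(1 - (-8/7 - 1*(-5))*(6 + 28))/(6 + 28) - 2049) + 1/(1572 + 17) = (3*(1 - 1*(-8/7 + 5)*34)/34 - 2049) + 1/1589 = (3*(1/34)*(1 - 1*27/7*34) - 2049) + 1/1589 = (3*(1/34)*(1 - 918/7) - 2049) + 1/1589 = (3*(1/34)*(-911/7) - 2049) + 1/1589 = (-2733/238 - 2049) + 1/1589 = -490395/238 + 1/1589 = -111319631/54026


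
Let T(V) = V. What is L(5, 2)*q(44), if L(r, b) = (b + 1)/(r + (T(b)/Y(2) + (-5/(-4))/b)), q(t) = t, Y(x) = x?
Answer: 1056/53 ≈ 19.925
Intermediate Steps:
L(r, b) = (1 + b)/(r + b/2 + 5/(4*b)) (L(r, b) = (b + 1)/(r + (b/2 + (-5/(-4))/b)) = (1 + b)/(r + (b*(½) + (-5*(-¼))/b)) = (1 + b)/(r + (b/2 + 5/(4*b))) = (1 + b)/(r + b/2 + 5/(4*b)))
L(5, 2)*q(44) = (4*2*(1 + 2)/(5 + 2*2² + 4*2*5))*44 = (4*2*3/(5 + 2*4 + 40))*44 = (4*2*3/(5 + 8 + 40))*44 = (4*2*3/53)*44 = (4*2*(1/53)*3)*44 = (24/53)*44 = 1056/53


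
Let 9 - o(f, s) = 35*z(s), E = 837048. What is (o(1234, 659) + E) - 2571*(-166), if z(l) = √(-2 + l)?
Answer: 1263843 - 105*√73 ≈ 1.2629e+6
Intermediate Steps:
o(f, s) = 9 - 35*√(-2 + s)
(o(1234, 659) + E) - 2571*(-166) = ((9 - 35*√(-2 + 659)) + 837048) - 2571*(-166) = ((9 - 105*√73) + 837048) - 1*(-426786) = ((9 - 105*√73) + 837048) + 426786 = (837057 - 105*√73) + 426786 = 1263843 - 105*√73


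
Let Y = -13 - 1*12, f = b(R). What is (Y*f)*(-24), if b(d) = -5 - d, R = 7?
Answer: -7200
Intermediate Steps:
f = -12 (f = -5 - 1*7 = -5 - 7 = -12)
Y = -25 (Y = -13 - 12 = -25)
(Y*f)*(-24) = -25*(-12)*(-24) = 300*(-24) = -7200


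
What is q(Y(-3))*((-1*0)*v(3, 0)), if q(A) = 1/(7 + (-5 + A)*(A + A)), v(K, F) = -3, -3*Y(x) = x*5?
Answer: 0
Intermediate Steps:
Y(x) = -5*x/3 (Y(x) = -x*5/3 = -5*x/3)
q(A) = 1/(7 + 2*A*(-5 + A)) (q(A) = 1/(7 + (-5 + A)*(2*A)) = 1/(7 + 2*A*(-5 + A)))
q(Y(-3))*((-1*0)*v(3, 0)) = (-1*0*(-3))/(7 - (-50)*(-3)/3 + 2*(-5/3*(-3))²) = (0*(-3))/(7 - 10*5 + 2*5²) = 0/(7 - 50 + 2*25) = 0/(7 - 50 + 50) = 0/7 = (⅐)*0 = 0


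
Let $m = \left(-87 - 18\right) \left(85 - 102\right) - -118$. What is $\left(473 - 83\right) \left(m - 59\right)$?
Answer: $719160$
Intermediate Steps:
$m = 1903$ ($m = \left(-105\right) \left(-17\right) + 118 = 1785 + 118 = 1903$)
$\left(473 - 83\right) \left(m - 59\right) = \left(473 - 83\right) \left(1903 - 59\right) = 390 \cdot 1844 = 719160$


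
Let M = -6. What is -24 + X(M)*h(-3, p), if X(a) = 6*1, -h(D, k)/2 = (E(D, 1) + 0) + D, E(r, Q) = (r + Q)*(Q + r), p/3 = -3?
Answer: -36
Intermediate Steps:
p = -9 (p = 3*(-3) = -9)
E(r, Q) = (Q + r)² (E(r, Q) = (Q + r)*(Q + r) = (Q + r)²)
h(D, k) = -2*D - 2*(1 + D)² (h(D, k) = -2*(((1 + D)² + 0) + D) = -2*((1 + D)² + D) = -2*(D + (1 + D)²) = -2*D - 2*(1 + D)²)
X(a) = 6
-24 + X(M)*h(-3, p) = -24 + 6*(-2*(-3) - 2*(1 - 3)²) = -24 + 6*(6 - 2*(-2)²) = -24 + 6*(6 - 2*4) = -24 + 6*(6 - 8) = -24 + 6*(-2) = -24 - 12 = -36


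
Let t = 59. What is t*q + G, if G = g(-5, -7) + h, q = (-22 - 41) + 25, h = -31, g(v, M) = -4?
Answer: -2277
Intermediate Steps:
q = -38 (q = -63 + 25 = -38)
G = -35 (G = -4 - 31 = -35)
t*q + G = 59*(-38) - 35 = -2242 - 35 = -2277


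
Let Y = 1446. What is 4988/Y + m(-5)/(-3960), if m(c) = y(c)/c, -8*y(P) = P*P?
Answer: 5267087/1526976 ≈ 3.4494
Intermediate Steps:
y(P) = -P²/8 (y(P) = -P*P/8 = -P²/8)
m(c) = -c/8 (m(c) = (-c²/8)/c = -c/8)
4988/Y + m(-5)/(-3960) = 4988/1446 - ⅛*(-5)/(-3960) = 4988*(1/1446) + (5/8)*(-1/3960) = 2494/723 - 1/6336 = 5267087/1526976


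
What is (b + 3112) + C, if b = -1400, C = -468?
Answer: 1244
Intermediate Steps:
(b + 3112) + C = (-1400 + 3112) - 468 = 1712 - 468 = 1244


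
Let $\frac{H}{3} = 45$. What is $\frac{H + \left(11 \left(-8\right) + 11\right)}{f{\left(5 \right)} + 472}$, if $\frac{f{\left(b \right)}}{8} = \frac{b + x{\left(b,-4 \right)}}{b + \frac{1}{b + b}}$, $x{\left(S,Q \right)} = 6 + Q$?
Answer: $\frac{1479}{12316} \approx 0.12009$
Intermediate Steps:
$H = 135$ ($H = 3 \cdot 45 = 135$)
$f{\left(b \right)} = \frac{8 \left(2 + b\right)}{b + \frac{1}{2 b}}$ ($f{\left(b \right)} = 8 \frac{b + \left(6 - 4\right)}{b + \frac{1}{b + b}} = 8 \frac{b + 2}{b + \frac{1}{2 b}} = 8 \frac{2 + b}{b + \frac{1}{2 b}} = \frac{8 \left(2 + b\right)}{b + \frac{1}{2 b}}$)
$\frac{H + \left(11 \left(-8\right) + 11\right)}{f{\left(5 \right)} + 472} = \frac{135 + \left(11 \left(-8\right) + 11\right)}{16 \cdot 5 \frac{1}{1 + 2 \cdot 5^{2}} \left(2 + 5\right) + 472} = \frac{135 + \left(-88 + 11\right)}{16 \cdot 5 \frac{1}{1 + 2 \cdot 25} \cdot 7 + 472} = \frac{135 - 77}{16 \cdot 5 \frac{1}{1 + 50} \cdot 7 + 472} = \frac{58}{16 \cdot 5 \cdot \frac{1}{51} \cdot 7 + 472} = \frac{58}{\frac{560}{51} + 472} = \frac{58}{\frac{24632}{51}} = 58 \cdot \frac{51}{24632} = \frac{1479}{12316}$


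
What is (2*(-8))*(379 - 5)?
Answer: -5984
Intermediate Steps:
(2*(-8))*(379 - 5) = -16*374 = -5984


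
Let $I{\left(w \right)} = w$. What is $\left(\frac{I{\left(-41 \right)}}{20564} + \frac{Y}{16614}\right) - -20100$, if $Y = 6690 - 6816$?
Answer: $\frac{381509315409}{18980572} \approx 20100.0$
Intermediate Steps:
$Y = -126$
$\left(\frac{I{\left(-41 \right)}}{20564} + \frac{Y}{16614}\right) - -20100 = \left(- \frac{41}{20564} - \frac{126}{16614}\right) - -20100 = \left(\left(-41\right) \frac{1}{20564} - \frac{7}{923}\right) + 20100 = \left(- \frac{41}{20564} - \frac{7}{923}\right) + 20100 = - \frac{181791}{18980572} + 20100 = \frac{381509315409}{18980572}$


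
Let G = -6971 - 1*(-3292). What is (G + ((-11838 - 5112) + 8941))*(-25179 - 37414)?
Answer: 731586984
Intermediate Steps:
G = -3679 (G = -6971 + 3292 = -3679)
(G + ((-11838 - 5112) + 8941))*(-25179 - 37414) = (-3679 + ((-11838 - 5112) + 8941))*(-25179 - 37414) = (-3679 + (-16950 + 8941))*(-62593) = (-3679 - 8009)*(-62593) = -11688*(-62593) = 731586984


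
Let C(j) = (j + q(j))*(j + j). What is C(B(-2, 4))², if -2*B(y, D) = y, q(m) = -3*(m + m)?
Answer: 100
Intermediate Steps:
q(m) = -6*m
B(y, D) = -y/2
C(j) = -10*j² (C(j) = (j - 6*j)*(j + j) = (-5*j)*(2*j) = -10*j²)
C(B(-2, 4))² = (-10*(-½*(-2))²)² = (-10*1²)² = (-10*1)² = (-10)² = 100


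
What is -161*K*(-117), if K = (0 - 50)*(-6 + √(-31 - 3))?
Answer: 5651100 - 941850*I*√34 ≈ 5.6511e+6 - 5.4919e+6*I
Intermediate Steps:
K = 300 - 50*I*√34 (K = -50*(-6 + √(-34)) = -50*(-6 + I*√34) = 300 - 50*I*√34 ≈ 300.0 - 291.55*I)
-161*K*(-117) = -161*(300 - 50*I*√34)*(-117) = (-48300 + 8050*I*√34)*(-117) = 5651100 - 941850*I*√34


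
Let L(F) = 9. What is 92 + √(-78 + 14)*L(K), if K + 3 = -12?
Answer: 92 + 72*I ≈ 92.0 + 72.0*I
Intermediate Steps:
K = -15 (K = -3 - 12 = -15)
92 + √(-78 + 14)*L(K) = 92 + √(-78 + 14)*9 = 92 + √(-64)*9 = 92 + (8*I)*9 = 92 + 72*I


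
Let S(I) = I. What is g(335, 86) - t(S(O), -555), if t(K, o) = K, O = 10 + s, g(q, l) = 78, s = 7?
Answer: 61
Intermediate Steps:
O = 17 (O = 10 + 7 = 17)
g(335, 86) - t(S(O), -555) = 78 - 1*17 = 78 - 17 = 61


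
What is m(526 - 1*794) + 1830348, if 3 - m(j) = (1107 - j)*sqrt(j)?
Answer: 1830351 - 2750*I*sqrt(67) ≈ 1.8304e+6 - 22510.0*I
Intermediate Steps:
m(j) = 3 - sqrt(j)*(1107 - j) (m(j) = 3 - (1107 - j)*sqrt(j) = 3 - sqrt(j)*(1107 - j))
m(526 - 1*794) + 1830348 = (3 + (526 - 1*794)**(3/2) - 1107*sqrt(526 - 1*794)) + 1830348 = (3 + (526 - 794)**(3/2) - 1107*sqrt(526 - 794)) + 1830348 = (3 + (-268)**(3/2) - 2214*I*sqrt(67)) + 1830348 = (3 - 536*I*sqrt(67) - 2214*I*sqrt(67)) + 1830348 = (3 - 2750*I*sqrt(67)) + 1830348 = 1830351 - 2750*I*sqrt(67)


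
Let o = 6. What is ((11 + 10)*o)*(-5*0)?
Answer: 0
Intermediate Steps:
((11 + 10)*o)*(-5*0) = ((11 + 10)*6)*(-5*0) = (21*6)*0 = 126*0 = 0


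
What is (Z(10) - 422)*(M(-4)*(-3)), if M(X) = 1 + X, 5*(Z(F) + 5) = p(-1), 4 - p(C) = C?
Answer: -3834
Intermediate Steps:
p(C) = 4 - C
Z(F) = -4 (Z(F) = -5 + (4 - 1*(-1))/5 = -5 + (4 + 1)/5 = -5 + (1/5)*5 = -5 + 1 = -4)
(Z(10) - 422)*(M(-4)*(-3)) = (-4 - 422)*((1 - 4)*(-3)) = -(-1278)*(-3) = -426*9 = -3834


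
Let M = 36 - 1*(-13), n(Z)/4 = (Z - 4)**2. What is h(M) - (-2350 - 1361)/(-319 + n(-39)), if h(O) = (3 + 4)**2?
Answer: 116828/2359 ≈ 49.524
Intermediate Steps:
n(Z) = 4*(-4 + Z)**2 (n(Z) = 4*(Z - 4)**2 = 4*(-4 + Z)**2)
M = 49 (M = 36 + 13 = 49)
h(O) = 49 (h(O) = 7**2 = 49)
h(M) - (-2350 - 1361)/(-319 + n(-39)) = 49 - (-2350 - 1361)/(-319 + 4*(-4 - 39)**2) = 49 - (-3711)/(-319 + 4*(-43)**2) = 49 - (-3711)/(-319 + 4*1849) = 49 - (-3711)/(-319 + 7396) = 49 - (-3711)/7077 = 49 - 1*(-1237/2359) = 49 + 1237/2359 = 116828/2359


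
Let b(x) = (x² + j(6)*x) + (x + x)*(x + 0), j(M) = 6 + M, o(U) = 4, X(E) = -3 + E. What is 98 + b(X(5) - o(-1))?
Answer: 86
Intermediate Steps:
b(x) = 3*x² + 12*x (b(x) = (x² + (6 + 6)*x) + (x + x)*(x + 0) = (x² + 12*x) + (2*x)*x = (x² + 12*x) + 2*x² = 3*x² + 12*x)
98 + b(X(5) - o(-1)) = 98 + 3*((-3 + 5) - 1*4)*(4 + ((-3 + 5) - 1*4)) = 98 + 3*(2 - 4)*(4 + (2 - 4)) = 98 + 3*(-2)*(4 - 2) = 98 + 3*(-2)*2 = 98 - 12 = 86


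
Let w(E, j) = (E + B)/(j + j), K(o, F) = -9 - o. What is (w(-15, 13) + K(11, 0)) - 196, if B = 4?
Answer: -5627/26 ≈ -216.42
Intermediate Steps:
w(E, j) = (4 + E)/(2*j) (w(E, j) = (E + 4)/(j + j) = (4 + E)/((2*j)) = (4 + E)*(1/(2*j)) = (4 + E)/(2*j))
(w(-15, 13) + K(11, 0)) - 196 = ((½)*(4 - 15)/13 + (-9 - 1*11)) - 196 = ((½)*(1/13)*(-11) + (-9 - 11)) - 196 = (-11/26 - 20) - 196 = -531/26 - 196 = -5627/26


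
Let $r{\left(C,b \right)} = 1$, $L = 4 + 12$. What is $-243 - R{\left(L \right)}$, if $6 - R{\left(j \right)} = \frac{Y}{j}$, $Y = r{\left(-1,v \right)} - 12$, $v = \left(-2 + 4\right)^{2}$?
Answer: $- \frac{3995}{16} \approx -249.69$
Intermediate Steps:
$L = 16$
$v = 4$ ($v = 2^{2} = 4$)
$Y = -11$ ($Y = 1 - 12 = -11$)
$R{\left(j \right)} = 6 + \frac{11}{j}$ ($R{\left(j \right)} = 6 - - \frac{11}{j} = 6 + \frac{11}{j}$)
$-243 - R{\left(L \right)} = -243 - \left(6 + \frac{11}{16}\right) = -243 - \frac{107}{16} = - \frac{3995}{16}$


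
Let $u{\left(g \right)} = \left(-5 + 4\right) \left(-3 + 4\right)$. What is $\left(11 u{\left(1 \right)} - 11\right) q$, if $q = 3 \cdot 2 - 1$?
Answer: $-110$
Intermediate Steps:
$q = 5$ ($q = 6 - 1 = 5$)
$u{\left(g \right)} = -1$ ($u{\left(g \right)} = \left(-1\right) 1 = -1$)
$\left(11 u{\left(1 \right)} - 11\right) q = \left(11 \left(-1\right) - 11\right) 5 = \left(-11 - 11\right) 5 = \left(-22\right) 5 = -110$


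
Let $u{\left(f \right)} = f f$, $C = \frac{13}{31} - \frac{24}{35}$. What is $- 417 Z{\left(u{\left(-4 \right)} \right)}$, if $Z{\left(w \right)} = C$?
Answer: $\frac{120513}{1085} \approx 111.07$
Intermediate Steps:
$C = - \frac{289}{1085}$ ($C = 13 \cdot \frac{1}{31} - \frac{24}{35} = \frac{13}{31} - \frac{24}{35} = - \frac{289}{1085} \approx -0.26636$)
$u{\left(f \right)} = f^{2}$
$Z{\left(w \right)} = - \frac{289}{1085}$
$- 417 Z{\left(u{\left(-4 \right)} \right)} = \left(-417\right) \left(- \frac{289}{1085}\right) = \frac{120513}{1085}$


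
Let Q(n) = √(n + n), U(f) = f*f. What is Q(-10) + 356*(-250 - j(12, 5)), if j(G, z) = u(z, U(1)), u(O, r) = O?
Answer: -90780 + 2*I*√5 ≈ -90780.0 + 4.4721*I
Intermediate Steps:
U(f) = f²
j(G, z) = z
Q(n) = √2*√n (Q(n) = √(2*n) = √2*√n)
Q(-10) + 356*(-250 - j(12, 5)) = √2*√(-10) + 356*(-250 - 1*5) = √2*(I*√10) + 356*(-250 - 5) = 2*I*√5 + 356*(-255) = 2*I*√5 - 90780 = -90780 + 2*I*√5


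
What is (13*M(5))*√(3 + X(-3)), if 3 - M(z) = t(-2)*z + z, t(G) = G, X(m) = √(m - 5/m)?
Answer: 104*√(27 + 6*I*√3)/3 ≈ 183.33 + 34.063*I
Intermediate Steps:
M(z) = 3 + z (M(z) = 3 - (-2*z + z) = 3 - (-1)*z = 3 + z)
(13*M(5))*√(3 + X(-3)) = (13*(3 + 5))*√(3 + √(-3 - 5/(-3))) = (13*8)*√(3 + √(-3 - 5*(-⅓))) = 104*√(3 + √(-3 + 5/3)) = 104*√(3 + √(-4/3)) = 104*√(3 + 2*I*√3/3)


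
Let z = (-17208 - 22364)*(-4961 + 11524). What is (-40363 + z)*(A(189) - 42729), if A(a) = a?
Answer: 11049824513460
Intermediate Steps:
z = -259711036 (z = -39572*6563 = -259711036)
(-40363 + z)*(A(189) - 42729) = (-40363 - 259711036)*(189 - 42729) = -259751399*(-42540) = 11049824513460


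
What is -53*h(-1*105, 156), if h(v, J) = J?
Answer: -8268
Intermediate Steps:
-53*h(-1*105, 156) = -53*156 = -8268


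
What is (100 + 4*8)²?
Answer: 17424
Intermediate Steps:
(100 + 4*8)² = (100 + 32)² = 132² = 17424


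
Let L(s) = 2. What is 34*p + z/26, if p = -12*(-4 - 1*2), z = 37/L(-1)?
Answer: 127333/52 ≈ 2448.7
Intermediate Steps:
z = 37/2 ≈ 18.500
p = 72 (p = -12*(-4 - 2) = -12*(-6) = 72)
34*p + z/26 = 34*72 + (37/2)/26 = 2448 + (37/2)*(1/26) = 2448 + 37/52 = 127333/52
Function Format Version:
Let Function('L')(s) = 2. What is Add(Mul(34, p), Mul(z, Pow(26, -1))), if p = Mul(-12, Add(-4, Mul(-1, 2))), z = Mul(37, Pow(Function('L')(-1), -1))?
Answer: Rational(127333, 52) ≈ 2448.7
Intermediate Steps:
z = Rational(37, 2) (z = Mul(37, Pow(2, -1)) = Mul(37, Rational(1, 2)) = Rational(37, 2) ≈ 18.500)
p = 72 (p = Mul(-12, Add(-4, -2)) = Mul(-12, -6) = 72)
Add(Mul(34, p), Mul(z, Pow(26, -1))) = Add(Mul(34, 72), Mul(Rational(37, 2), Pow(26, -1))) = Add(2448, Mul(Rational(37, 2), Rational(1, 26))) = Add(2448, Rational(37, 52)) = Rational(127333, 52)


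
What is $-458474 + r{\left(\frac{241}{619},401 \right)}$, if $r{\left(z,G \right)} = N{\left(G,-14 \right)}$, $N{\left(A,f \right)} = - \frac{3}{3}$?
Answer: $-458475$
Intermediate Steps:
$N{\left(A,f \right)} = -1$ ($N{\left(A,f \right)} = \left(-3\right) \frac{1}{3} = -1$)
$r{\left(z,G \right)} = -1$
$-458474 + r{\left(\frac{241}{619},401 \right)} = -458474 - 1 = -458475$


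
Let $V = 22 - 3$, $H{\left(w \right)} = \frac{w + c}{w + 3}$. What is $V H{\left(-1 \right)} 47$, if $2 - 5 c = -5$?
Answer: $\frac{893}{5} \approx 178.6$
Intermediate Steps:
$c = \frac{7}{5}$ ($c = \frac{2}{5} - -1 = \frac{2}{5} + 1 = \frac{7}{5} \approx 1.4$)
$H{\left(w \right)} = \frac{\frac{7}{5} + w}{3 + w}$ ($H{\left(w \right)} = \frac{w + \frac{7}{5}}{w + 3} = \frac{\frac{7}{5} + w}{3 + w}$)
$V = 19$ ($V = 22 - 3 = 19$)
$V H{\left(-1 \right)} 47 = 19 \frac{\frac{7}{5} - 1}{3 - 1} \cdot 47 = 19 \cdot \frac{1}{2} \cdot \frac{2}{5} \cdot 47 = 19 \cdot \frac{1}{5} \cdot 47 = \frac{19}{5} \cdot 47 = \frac{893}{5}$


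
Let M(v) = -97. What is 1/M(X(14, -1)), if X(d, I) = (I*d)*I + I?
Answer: -1/97 ≈ -0.010309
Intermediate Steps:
X(d, I) = I + d*I² (X(d, I) = d*I² + I = I + d*I²)
1/M(X(14, -1)) = 1/(-97) = -1/97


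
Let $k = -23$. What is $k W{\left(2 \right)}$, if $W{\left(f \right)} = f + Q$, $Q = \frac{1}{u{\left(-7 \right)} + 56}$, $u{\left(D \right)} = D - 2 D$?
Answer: $- \frac{2921}{63} \approx -46.365$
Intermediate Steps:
$u{\left(D \right)} = - D$
$Q = \frac{1}{63}$ ($Q = \frac{1}{\left(-1\right) \left(-7\right) + 56} = \frac{1}{7 + 56} = \frac{1}{63} \approx 0.015873$)
$W{\left(f \right)} = \frac{1}{63} + f$ ($W{\left(f \right)} = f + \frac{1}{63} = \frac{1}{63} + f$)
$k W{\left(2 \right)} = - 23 \left(\frac{1}{63} + 2\right) = \left(-23\right) \frac{127}{63} = - \frac{2921}{63}$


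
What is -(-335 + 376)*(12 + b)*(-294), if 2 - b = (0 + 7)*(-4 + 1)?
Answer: 421890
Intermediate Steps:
b = 23 (b = 2 - (0 + 7)*(-4 + 1) = 2 - 7*(-3) = 2 - 1*(-21) = 2 + 21 = 23)
-(-335 + 376)*(12 + b)*(-294) = -(-335 + 376)*(12 + 23)*(-294) = -41*35*(-294) = -1435*(-294) = -1*(-421890) = 421890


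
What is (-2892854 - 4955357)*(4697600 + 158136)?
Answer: -38108840688296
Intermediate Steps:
(-2892854 - 4955357)*(4697600 + 158136) = -7848211*4855736 = -38108840688296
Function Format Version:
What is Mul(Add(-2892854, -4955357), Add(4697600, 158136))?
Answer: -38108840688296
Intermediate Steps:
Mul(Add(-2892854, -4955357), Add(4697600, 158136)) = Mul(-7848211, 4855736) = -38108840688296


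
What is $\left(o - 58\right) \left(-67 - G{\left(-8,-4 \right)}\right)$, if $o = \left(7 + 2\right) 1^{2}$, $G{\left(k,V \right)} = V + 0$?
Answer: $3087$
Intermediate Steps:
$G{\left(k,V \right)} = V$
$o = 9$ ($o = 9 \cdot 1 = 9$)
$\left(o - 58\right) \left(-67 - G{\left(-8,-4 \right)}\right) = \left(9 - 58\right) \left(-67 - -4\right) = \left(9 - 58\right) \left(-67 + 4\right) = \left(9 - 58\right) \left(-63\right) = \left(-49\right) \left(-63\right) = 3087$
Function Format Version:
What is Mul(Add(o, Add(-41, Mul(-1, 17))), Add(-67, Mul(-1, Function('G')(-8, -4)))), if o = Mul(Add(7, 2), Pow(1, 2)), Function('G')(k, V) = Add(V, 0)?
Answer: 3087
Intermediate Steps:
Function('G')(k, V) = V
o = 9 (o = Mul(9, 1) = 9)
Mul(Add(o, Add(-41, Mul(-1, 17))), Add(-67, Mul(-1, Function('G')(-8, -4)))) = Mul(Add(9, Add(-41, Mul(-1, 17))), Add(-67, Mul(-1, -4))) = Mul(Add(9, Add(-41, -17)), Add(-67, 4)) = Mul(Add(9, -58), -63) = Mul(-49, -63) = 3087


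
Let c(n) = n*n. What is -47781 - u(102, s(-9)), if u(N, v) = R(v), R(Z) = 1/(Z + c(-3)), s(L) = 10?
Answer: -907840/19 ≈ -47781.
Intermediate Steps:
c(n) = n²
R(Z) = 1/(9 + Z) (R(Z) = 1/(Z + (-3)²) = 1/(Z + 9) = 1/(9 + Z))
u(N, v) = 1/(9 + v)
-47781 - u(102, s(-9)) = -47781 - 1/(9 + 10) = -47781 - 1/19 = -907840/19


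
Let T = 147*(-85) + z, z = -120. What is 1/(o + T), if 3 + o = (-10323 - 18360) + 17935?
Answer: -1/23366 ≈ -4.2797e-5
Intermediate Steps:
o = -10751 (o = -3 + ((-10323 - 18360) + 17935) = -3 + (-28683 + 17935) = -3 - 10748 = -10751)
T = -12615 (T = 147*(-85) - 120 = -12495 - 120 = -12615)
1/(o + T) = 1/(-10751 - 12615) = 1/(-23366) = -1/23366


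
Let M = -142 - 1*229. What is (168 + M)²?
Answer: 41209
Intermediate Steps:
M = -371 (M = -142 - 229 = -371)
(168 + M)² = (168 - 371)² = (-203)² = 41209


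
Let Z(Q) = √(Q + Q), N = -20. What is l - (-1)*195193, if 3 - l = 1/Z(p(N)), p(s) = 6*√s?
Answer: 195196 + (-5)^(¾)*√6/60 ≈ 1.952e+5 + 0.096524*I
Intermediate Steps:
Z(Q) = √2*√Q (Z(Q) = √(2*Q) = √2*√Q)
l = 3 + 5^(¾)*√6*I^(3/2)/60 (l = 3 - 1/(√2*√(6*√(-20))) = 3 - 1/(√2*√(6*(2*I*√5))) = 3 - 1/(√2*√(12*I*√5)) = 3 - 1/(√2*(2*√3*5^(¼)*√I)) = 3 - 1/(2*5^(¼)*√6*√I) = 3 - (-1)*5^(¾)*√6*I^(3/2)/60 = 3 + 5^(¾)*√6*I^(3/2)/60 ≈ 2.9035 + 0.096524*I)
l - (-1)*195193 = (3 + 5^(¾)*√6*I^(3/2)/60) - (-1)*195193 = (3 + 5^(¾)*√6*I^(3/2)/60) - 1*(-195193) = (3 + 5^(¾)*√6*I^(3/2)/60) + 195193 = 195196 + 5^(¾)*√6*I^(3/2)/60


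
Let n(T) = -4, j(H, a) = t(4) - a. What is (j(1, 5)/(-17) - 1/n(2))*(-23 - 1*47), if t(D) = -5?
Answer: -1995/34 ≈ -58.676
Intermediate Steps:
j(H, a) = -5 - a
(j(1, 5)/(-17) - 1/n(2))*(-23 - 1*47) = ((-5 - 1*5)/(-17) - 1/(-4))*(-23 - 1*47) = ((-5 - 5)*(-1/17) - 1*(-¼))*(-23 - 47) = (-10*(-1/17) + ¼)*(-70) = (10/17 + ¼)*(-70) = (57/68)*(-70) = -1995/34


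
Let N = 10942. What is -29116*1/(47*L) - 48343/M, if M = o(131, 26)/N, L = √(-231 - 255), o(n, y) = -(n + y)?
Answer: 528969106/157 + 14558*I*√6/1269 ≈ 3.3692e+6 + 28.101*I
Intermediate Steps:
o(n, y) = -n - y
L = 9*I*√6 (L = √(-486) = 9*I*√6 ≈ 22.045*I)
M = -157/10942 (M = (-1*131 - 1*26)/10942 = (-131 - 26)*(1/10942) = -157*1/10942 = -157/10942 ≈ -0.014348)
-29116*1/(47*L) - 48343/M = -29116*(-I*√6/2538) - 48343/(-157/10942) = -29116*(-I*√6/2538) - 48343*(-10942/157) = -(-14558)*I*√6/1269 + 528969106/157 = 14558*I*√6/1269 + 528969106/157 = 528969106/157 + 14558*I*√6/1269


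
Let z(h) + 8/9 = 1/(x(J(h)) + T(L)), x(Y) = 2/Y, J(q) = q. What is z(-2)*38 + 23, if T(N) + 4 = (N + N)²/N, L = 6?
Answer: -79/9 ≈ -8.7778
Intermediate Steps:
T(N) = -4 + 4*N (T(N) = -4 + (N + N)²/N = -4 + (2*N)²/N = -4 + (4*N²)/N = -4 + 4*N)
z(h) = -8/9 + 1/(20 + 2/h) (z(h) = -8/9 + 1/(2/h + (-4 + 4*6)) = -8/9 + 1/(2/h + (-4 + 24)) = -8/9 + 1/(2/h + 20) = -8/9 + 1/(20 + 2/h))
z(-2)*38 + 23 = ((-16 - 151*(-2))/(18*(1 + 10*(-2))))*38 + 23 = ((-16 + 302)/(18*(1 - 20)))*38 + 23 = ((1/18)*286/(-19))*38 + 23 = ((1/18)*(-1/19)*286)*38 + 23 = -143/171*38 + 23 = -286/9 + 23 = -79/9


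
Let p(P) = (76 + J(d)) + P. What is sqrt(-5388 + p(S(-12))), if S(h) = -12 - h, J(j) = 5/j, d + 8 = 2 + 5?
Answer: I*sqrt(5317) ≈ 72.918*I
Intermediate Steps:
d = -1 (d = -8 + (2 + 5) = -8 + 7 = -1)
p(P) = 71 + P (p(P) = (76 + 5/(-1)) + P = (76 + 5*(-1)) + P = (76 - 5) + P = 71 + P)
sqrt(-5388 + p(S(-12))) = sqrt(-5388 + (71 + (-12 - 1*(-12)))) = sqrt(-5388 + (71 + (-12 + 12))) = sqrt(-5388 + (71 + 0)) = sqrt(-5388 + 71) = sqrt(-5317) = I*sqrt(5317)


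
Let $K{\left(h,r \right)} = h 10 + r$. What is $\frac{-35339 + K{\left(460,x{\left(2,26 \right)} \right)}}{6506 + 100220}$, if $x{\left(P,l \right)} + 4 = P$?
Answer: $- \frac{30741}{106726} \approx -0.28804$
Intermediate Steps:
$x{\left(P,l \right)} = -4 + P$
$K{\left(h,r \right)} = r + 10 h$ ($K{\left(h,r \right)} = 10 h + r = r + 10 h$)
$\frac{-35339 + K{\left(460,x{\left(2,26 \right)} \right)}}{6506 + 100220} = \frac{-35339 + \left(\left(-4 + 2\right) + 10 \cdot 460\right)}{6506 + 100220} = \frac{-35339 + \left(-2 + 4600\right)}{106726} = \left(-35339 + 4598\right) \frac{1}{106726} = \left(-30741\right) \frac{1}{106726} = - \frac{30741}{106726}$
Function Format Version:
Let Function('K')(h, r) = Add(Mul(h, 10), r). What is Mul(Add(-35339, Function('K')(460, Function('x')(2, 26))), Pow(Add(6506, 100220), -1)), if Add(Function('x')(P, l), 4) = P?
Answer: Rational(-30741, 106726) ≈ -0.28804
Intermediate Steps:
Function('x')(P, l) = Add(-4, P)
Function('K')(h, r) = Add(r, Mul(10, h)) (Function('K')(h, r) = Add(Mul(10, h), r) = Add(r, Mul(10, h)))
Mul(Add(-35339, Function('K')(460, Function('x')(2, 26))), Pow(Add(6506, 100220), -1)) = Mul(Add(-35339, Add(Add(-4, 2), Mul(10, 460))), Pow(Add(6506, 100220), -1)) = Mul(Add(-35339, Add(-2, 4600)), Pow(106726, -1)) = Mul(Add(-35339, 4598), Rational(1, 106726)) = Mul(-30741, Rational(1, 106726)) = Rational(-30741, 106726)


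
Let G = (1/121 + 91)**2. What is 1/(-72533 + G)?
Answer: -14641/940691509 ≈ -1.5564e-5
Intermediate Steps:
G = 121264144/14641 (G = (1/121 + 91)**2 = (11012/121)**2 = 121264144/14641 ≈ 8282.5)
1/(-72533 + G) = 1/(-72533 + 121264144/14641) = 1/(-940691509/14641) = -14641/940691509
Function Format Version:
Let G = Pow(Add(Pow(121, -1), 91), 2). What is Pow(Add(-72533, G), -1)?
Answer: Rational(-14641, 940691509) ≈ -1.5564e-5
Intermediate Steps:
G = Rational(121264144, 14641) (G = Pow(Add(Rational(1, 121), 91), 2) = Pow(Rational(11012, 121), 2) = Rational(121264144, 14641) ≈ 8282.5)
Pow(Add(-72533, G), -1) = Pow(Add(-72533, Rational(121264144, 14641)), -1) = Pow(Rational(-940691509, 14641), -1) = Rational(-14641, 940691509)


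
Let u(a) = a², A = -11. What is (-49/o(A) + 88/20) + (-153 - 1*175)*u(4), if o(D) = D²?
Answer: -3172623/605 ≈ -5244.0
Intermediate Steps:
(-49/o(A) + 88/20) + (-153 - 1*175)*u(4) = (-49/((-11)²) + 88/20) + (-153 - 1*175)*4² = (-49/121 + 88*(1/20)) + (-153 - 175)*16 = (-49*1/121 + 22/5) - 328*16 = (-49/121 + 22/5) - 5248 = 2417/605 - 5248 = -3172623/605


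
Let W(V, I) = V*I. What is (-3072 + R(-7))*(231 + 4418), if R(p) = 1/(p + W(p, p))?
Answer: -599827927/42 ≈ -1.4282e+7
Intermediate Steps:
W(V, I) = I*V
R(p) = 1/(p + p**2) (R(p) = 1/(p + p*p) = 1/(p + p**2))
(-3072 + R(-7))*(231 + 4418) = (-3072 + 1/((-7)*(1 - 7)))*(231 + 4418) = (-3072 - 1/7/(-6))*4649 = (-3072 - 1/7*(-1/6))*4649 = (-3072 + 1/42)*4649 = -129023/42*4649 = -599827927/42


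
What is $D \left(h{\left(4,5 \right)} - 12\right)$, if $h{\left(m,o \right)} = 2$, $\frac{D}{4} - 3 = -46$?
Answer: $1720$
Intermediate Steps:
$D = -172$ ($D = 12 + 4 \left(-46\right) = 12 - 184 = -172$)
$D \left(h{\left(4,5 \right)} - 12\right) = - 172 \left(2 - 12\right) = \left(-172\right) \left(-10\right) = 1720$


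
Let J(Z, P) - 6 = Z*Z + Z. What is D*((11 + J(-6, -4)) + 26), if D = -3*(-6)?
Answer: 1314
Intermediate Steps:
J(Z, P) = 6 + Z + Z² (J(Z, P) = 6 + (Z*Z + Z) = 6 + (Z² + Z) = 6 + (Z + Z²) = 6 + Z + Z²)
D = 18
D*((11 + J(-6, -4)) + 26) = 18*((11 + (6 - 6 + (-6)²)) + 26) = 18*((11 + (6 - 6 + 36)) + 26) = 18*((11 + 36) + 26) = 18*(47 + 26) = 18*73 = 1314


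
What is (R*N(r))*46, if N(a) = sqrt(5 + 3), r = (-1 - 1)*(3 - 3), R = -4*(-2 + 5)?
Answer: -1104*sqrt(2) ≈ -1561.3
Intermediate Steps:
R = -12 (R = -4*3 = -12)
r = 0 (r = -2*0 = 0)
N(a) = 2*sqrt(2) (N(a) = sqrt(8) = 2*sqrt(2))
(R*N(r))*46 = -24*sqrt(2)*46 = -1104*sqrt(2)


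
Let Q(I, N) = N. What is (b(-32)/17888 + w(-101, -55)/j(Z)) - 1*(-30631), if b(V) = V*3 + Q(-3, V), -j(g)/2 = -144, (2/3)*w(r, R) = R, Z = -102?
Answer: 3287532455/107328 ≈ 30631.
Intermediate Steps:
w(r, R) = 3*R/2
j(g) = 288 (j(g) = -2*(-144) = 288)
b(V) = 4*V (b(V) = V*3 + V = 3*V + V = 4*V)
(b(-32)/17888 + w(-101, -55)/j(Z)) - 1*(-30631) = ((4*(-32))/17888 + ((3/2)*(-55))/288) - 1*(-30631) = (-128*1/17888 - 165/2*1/288) + 30631 = (-4/559 - 55/192) + 30631 = -31513/107328 + 30631 = 3287532455/107328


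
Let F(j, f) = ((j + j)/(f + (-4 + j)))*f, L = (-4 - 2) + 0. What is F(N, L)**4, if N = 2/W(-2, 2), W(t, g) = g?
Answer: 256/81 ≈ 3.1605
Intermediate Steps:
L = -6 (L = -6 + 0 = -6)
N = 1 (N = 2/2 = 2*(1/2) = 1)
F(j, f) = 2*f*j/(-4 + f + j) (F(j, f) = ((2*j)/(-4 + f + j))*f = (2*j/(-4 + f + j))*f = 2*f*j/(-4 + f + j))
F(N, L)**4 = (2*(-6)*1/(-4 - 6 + 1))**4 = (2*(-6)*1/(-9))**4 = (2*(-6)*1*(-1/9))**4 = (4/3)**4 = 256/81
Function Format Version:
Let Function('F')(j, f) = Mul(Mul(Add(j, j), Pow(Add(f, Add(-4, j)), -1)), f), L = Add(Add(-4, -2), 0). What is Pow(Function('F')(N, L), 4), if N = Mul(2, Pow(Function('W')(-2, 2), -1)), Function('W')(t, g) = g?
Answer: Rational(256, 81) ≈ 3.1605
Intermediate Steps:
L = -6 (L = Add(-6, 0) = -6)
N = 1 (N = Mul(2, Pow(2, -1)) = Mul(2, Rational(1, 2)) = 1)
Function('F')(j, f) = Mul(2, f, j, Pow(Add(-4, f, j), -1)) (Function('F')(j, f) = Mul(Mul(Mul(2, j), Pow(Add(-4, f, j), -1)), f) = Mul(Mul(2, j, Pow(Add(-4, f, j), -1)), f) = Mul(2, f, j, Pow(Add(-4, f, j), -1)))
Pow(Function('F')(N, L), 4) = Pow(Mul(2, -6, 1, Pow(Add(-4, -6, 1), -1)), 4) = Pow(Mul(2, -6, 1, Pow(-9, -1)), 4) = Pow(Mul(2, -6, 1, Rational(-1, 9)), 4) = Pow(Rational(4, 3), 4) = Rational(256, 81)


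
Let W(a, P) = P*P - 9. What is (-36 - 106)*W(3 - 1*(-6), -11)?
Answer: -15904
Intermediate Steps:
W(a, P) = -9 + P² (W(a, P) = P² - 9 = -9 + P²)
(-36 - 106)*W(3 - 1*(-6), -11) = (-36 - 106)*(-9 + (-11)²) = -142*(-9 + 121) = -142*112 = -15904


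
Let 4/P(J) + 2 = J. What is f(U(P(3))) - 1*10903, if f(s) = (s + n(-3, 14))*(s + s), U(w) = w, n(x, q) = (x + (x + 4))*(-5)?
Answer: -10791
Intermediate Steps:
P(J) = 4/(-2 + J)
n(x, q) = -20 - 10*x (n(x, q) = (x + (4 + x))*(-5) = (4 + 2*x)*(-5) = -20 - 10*x)
f(s) = 2*s*(10 + s) (f(s) = (s + (-20 - 10*(-3)))*(s + s) = (s + (-20 + 30))*(2*s) = (s + 10)*(2*s) = (10 + s)*(2*s) = 2*s*(10 + s))
f(U(P(3))) - 1*10903 = 2*(4/(-2 + 3))*(10 + 4/(-2 + 3)) - 1*10903 = 2*(4/1)*(10 + 4/1) - 10903 = 2*(4*1)*(10 + 4*1) - 10903 = 2*4*(10 + 4) - 10903 = 2*4*14 - 10903 = 112 - 10903 = -10791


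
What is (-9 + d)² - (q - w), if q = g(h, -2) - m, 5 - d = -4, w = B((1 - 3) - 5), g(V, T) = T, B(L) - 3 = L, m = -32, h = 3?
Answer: -34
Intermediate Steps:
B(L) = 3 + L
w = -4 (w = 3 + ((1 - 3) - 5) = 3 + (-2 - 5) = 3 - 7 = -4)
d = 9 (d = 5 - 1*(-4) = 5 + 4 = 9)
q = 30 (q = -2 - 1*(-32) = -2 + 32 = 30)
(-9 + d)² - (q - w) = (-9 + 9)² - (30 - 1*(-4)) = 0² - (30 + 4) = 0 - 1*34 = 0 - 34 = -34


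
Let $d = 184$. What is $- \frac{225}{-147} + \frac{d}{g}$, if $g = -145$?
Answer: $\frac{1859}{7105} \approx 0.26165$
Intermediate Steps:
$- \frac{225}{-147} + \frac{d}{g} = - \frac{225}{-147} + \frac{184}{-145} = \left(-225\right) \left(- \frac{1}{147}\right) + 184 \left(- \frac{1}{145}\right) = \frac{75}{49} - \frac{184}{145} = \frac{1859}{7105}$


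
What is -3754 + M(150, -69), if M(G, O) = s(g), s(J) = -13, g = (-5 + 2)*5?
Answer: -3767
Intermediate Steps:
g = -15 (g = -3*5 = -15)
M(G, O) = -13
-3754 + M(150, -69) = -3754 - 13 = -3767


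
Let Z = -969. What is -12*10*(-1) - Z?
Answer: 1089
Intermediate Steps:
-12*10*(-1) - Z = -12*10*(-1) - 1*(-969) = -120*(-1) + 969 = 120 + 969 = 1089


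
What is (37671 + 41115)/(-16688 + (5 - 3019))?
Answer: -39393/9851 ≈ -3.9989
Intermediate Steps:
(37671 + 41115)/(-16688 + (5 - 3019)) = 78786/(-16688 - 3014) = 78786/(-19702) = 78786*(-1/19702) = -39393/9851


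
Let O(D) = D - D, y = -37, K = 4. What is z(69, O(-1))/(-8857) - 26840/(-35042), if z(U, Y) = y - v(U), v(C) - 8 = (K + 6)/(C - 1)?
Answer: 4068166695/5276238898 ≈ 0.77104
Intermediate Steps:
v(C) = 8 + 10/(-1 + C) (v(C) = 8 + (4 + 6)/(C - 1) = 8 + 10/(-1 + C))
O(D) = 0
z(U, Y) = -37 - 2*(1 + 4*U)/(-1 + U)
z(69, O(-1))/(-8857) - 26840/(-35042) = (5*(7 - 9*69)/(-1 + 69))/(-8857) - 26840/(-35042) = (5*(7 - 621)/68)*(-1/8857) - 26840*(-1/35042) = (5*(1/68)*(-614))*(-1/8857) + 13420/17521 = -1535/34*(-1/8857) + 13420/17521 = 1535/301138 + 13420/17521 = 4068166695/5276238898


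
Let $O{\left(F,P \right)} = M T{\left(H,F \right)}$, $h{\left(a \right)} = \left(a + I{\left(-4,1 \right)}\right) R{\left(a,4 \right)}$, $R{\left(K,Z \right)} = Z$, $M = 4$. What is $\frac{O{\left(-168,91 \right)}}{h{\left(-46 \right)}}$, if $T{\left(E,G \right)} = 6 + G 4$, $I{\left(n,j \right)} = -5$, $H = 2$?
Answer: $\frac{222}{17} \approx 13.059$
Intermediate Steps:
$T{\left(E,G \right)} = 6 + 4 G$
$h{\left(a \right)} = -20 + 4 a$ ($h{\left(a \right)} = \left(a - 5\right) 4 = \left(-5 + a\right) 4 = -20 + 4 a$)
$O{\left(F,P \right)} = 24 + 16 F$ ($O{\left(F,P \right)} = 4 \left(6 + 4 F\right) = 24 + 16 F$)
$\frac{O{\left(-168,91 \right)}}{h{\left(-46 \right)}} = \frac{24 + 16 \left(-168\right)}{-20 + 4 \left(-46\right)} = \frac{24 - 2688}{-20 - 184} = - \frac{2664}{-204} = \left(-2664\right) \left(- \frac{1}{204}\right) = \frac{222}{17}$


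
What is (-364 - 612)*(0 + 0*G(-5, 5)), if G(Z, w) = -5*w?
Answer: 0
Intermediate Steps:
(-364 - 612)*(0 + 0*G(-5, 5)) = (-364 - 612)*(0 + 0*(-5*5)) = -976*(0 + 0*(-25)) = -976*(0 + 0) = -976*0 = 0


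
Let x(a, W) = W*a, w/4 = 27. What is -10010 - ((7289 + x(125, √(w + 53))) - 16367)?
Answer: -932 - 125*√161 ≈ -2518.1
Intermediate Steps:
w = 108 (w = 4*27 = 108)
-10010 - ((7289 + x(125, √(w + 53))) - 16367) = -10010 - ((7289 + √(108 + 53)*125) - 16367) = -10010 - ((7289 + √161*125) - 16367) = -10010 - ((7289 + 125*√161) - 16367) = -10010 - (-9078 + 125*√161) = -10010 + (9078 - 125*√161) = -932 - 125*√161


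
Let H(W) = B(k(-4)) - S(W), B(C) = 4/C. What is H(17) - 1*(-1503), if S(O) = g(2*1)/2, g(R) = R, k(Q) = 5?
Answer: 7514/5 ≈ 1502.8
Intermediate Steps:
S(O) = 1 (S(O) = (2*1)/2 = 2*(½) = 1)
H(W) = -⅕ (H(W) = 4/5 - 1*1 = 4*(⅕) - 1 = ⅘ - 1 = -⅕)
H(17) - 1*(-1503) = -⅕ - 1*(-1503) = -⅕ + 1503 = 7514/5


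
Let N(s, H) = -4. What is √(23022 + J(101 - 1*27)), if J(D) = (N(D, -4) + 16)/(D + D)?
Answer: √31517229/37 ≈ 151.73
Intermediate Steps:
J(D) = 6/D (J(D) = (-4 + 16)/(D + D) = 12/((2*D)) = 12*(1/(2*D)) = 6/D)
√(23022 + J(101 - 1*27)) = √(23022 + 6/(101 - 1*27)) = √(23022 + 6/(101 - 27)) = √(23022 + 6/74) = √(23022 + 6*(1/74)) = √(23022 + 3/37) = √(851817/37) = √31517229/37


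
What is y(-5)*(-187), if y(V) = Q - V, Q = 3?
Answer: -1496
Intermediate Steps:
y(V) = 3 - V
y(-5)*(-187) = (3 - 1*(-5))*(-187) = (3 + 5)*(-187) = 8*(-187) = -1496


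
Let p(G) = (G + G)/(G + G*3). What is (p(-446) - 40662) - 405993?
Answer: -893309/2 ≈ -4.4665e+5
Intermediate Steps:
p(G) = ½ (p(G) = (2*G)/(G + 3*G) = (2*G)/((4*G)) = (2*G)*(1/(4*G)) = ½)
(p(-446) - 40662) - 405993 = (½ - 40662) - 405993 = -81323/2 - 405993 = -893309/2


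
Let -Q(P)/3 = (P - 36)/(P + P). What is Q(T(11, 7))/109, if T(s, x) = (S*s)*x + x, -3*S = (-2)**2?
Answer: -1185/62566 ≈ -0.018940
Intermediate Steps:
S = -4/3 (S = -1/3*(-2)**2 = -1/3*4 = -4/3 ≈ -1.3333)
T(s, x) = x - 4*s*x/3 (T(s, x) = (-4*s/3)*x + x = -4*s*x/3 + x = x - 4*s*x/3)
Q(P) = -3*(-36 + P)/(2*P) (Q(P) = -3*(P - 36)/(P + P) = -3*(-36 + P)/(2*P))
Q(T(11, 7))/109 = (-3/2 + 54/(((1/3)*7*(3 - 4*11))))/109 = (-3/2 + 54/(((1/3)*7*(3 - 44))))*(1/109) = (-3/2 + 54/(((1/3)*7*(-41))))*(1/109) = (-3/2 + 54/(-287/3))*(1/109) = (-3/2 + 54*(-3/287))*(1/109) = (-3/2 - 162/287)*(1/109) = -1185/574*1/109 = -1185/62566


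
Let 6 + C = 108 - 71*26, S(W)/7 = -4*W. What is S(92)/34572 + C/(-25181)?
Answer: -1143172/217639383 ≈ -0.0052526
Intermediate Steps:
S(W) = -28*W (S(W) = 7*(-4*W) = -28*W)
C = -1744 (C = -6 + (108 - 71*26) = -6 + (108 - 1846) = -6 - 1738 = -1744)
S(92)/34572 + C/(-25181) = -28*92/34572 - 1744/(-25181) = -2576*1/34572 - 1744*(-1/25181) = -644/8643 + 1744/25181 = -1143172/217639383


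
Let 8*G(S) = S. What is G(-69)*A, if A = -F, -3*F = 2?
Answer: -23/4 ≈ -5.7500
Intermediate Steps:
G(S) = S/8
F = -2/3 (F = -1/3*2 = -2/3 ≈ -0.66667)
A = 2/3 (A = -1*(-2/3) = 2/3 ≈ 0.66667)
G(-69)*A = ((1/8)*(-69))*(2/3) = -69/8*2/3 = -23/4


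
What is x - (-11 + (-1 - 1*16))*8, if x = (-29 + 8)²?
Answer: 665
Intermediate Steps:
x = 441 (x = (-21)² = 441)
x - (-11 + (-1 - 1*16))*8 = 441 - (-11 + (-1 - 1*16))*8 = 441 - (-11 + (-1 - 16))*8 = 441 - (-11 - 17)*8 = 441 - (-28)*8 = 441 - 1*(-224) = 441 + 224 = 665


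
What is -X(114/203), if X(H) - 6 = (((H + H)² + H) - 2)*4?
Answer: -218086/41209 ≈ -5.2922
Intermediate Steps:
X(H) = -2 + 4*H + 16*H² (X(H) = 6 + (((H + H)² + H) - 2)*4 = 6 + (((2*H)² + H) - 2)*4 = 6 + ((4*H² + H) - 2)*4 = 6 + ((H + 4*H²) - 2)*4 = 6 + (-2 + H + 4*H²)*4 = 6 + (-8 + 4*H + 16*H²) = -2 + 4*H + 16*H²)
-X(114/203) = -(-2 + 4*(114/203) + 16*(114/203)²) = -(-2 + 456/203 + 16*(12996/41209)) = -(-2 + 456/203 + 207936/41209) = -1*218086/41209 = -218086/41209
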